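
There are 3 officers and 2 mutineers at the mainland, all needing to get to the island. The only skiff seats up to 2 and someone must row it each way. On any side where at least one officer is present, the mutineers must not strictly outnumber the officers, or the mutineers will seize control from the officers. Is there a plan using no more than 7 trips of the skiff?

Yes — this plan uses 7 crossings (≤ 7):
1. 2 mutineers → the island.  (the mainland: 3O 0M; the island: 0O 2M)
2. 1 mutineer ← the mainland.  (the mainland: 3O 1M; the island: 0O 1M)
3. 2 officers → the island.  (the mainland: 1O 1M; the island: 2O 1M)
4. 1 officer ← the mainland.  (the mainland: 2O 1M; the island: 1O 1M)
5. 1 officer and 1 mutineer → the island.  (the mainland: 1O 0M; the island: 2O 2M)
6. 1 mutineer ← the mainland.  (the mainland: 1O 1M; the island: 2O 1M)
7. 1 officer and 1 mutineer → the island.  (the mainland: 0O 0M; the island: 3O 2M)

Yes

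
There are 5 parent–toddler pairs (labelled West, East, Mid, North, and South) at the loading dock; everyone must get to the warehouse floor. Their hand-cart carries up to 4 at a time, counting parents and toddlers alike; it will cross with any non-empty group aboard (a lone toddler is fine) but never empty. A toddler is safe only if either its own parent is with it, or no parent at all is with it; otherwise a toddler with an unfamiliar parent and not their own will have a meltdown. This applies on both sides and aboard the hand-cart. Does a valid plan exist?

Yes

1. parent West and toddler West cross → the warehouse floor.
2. parent West crosses ← the loading dock.
3. toddler East, toddler Mid, toddler North, and toddler South cross → the warehouse floor.
4. toddler West crosses ← the loading dock.
5. parent East, parent Mid, parent North, and parent South cross → the warehouse floor.
6. parent East and toddler East cross ← the loading dock.
7. parent East, parent West, toddler East, and toddler West cross → the warehouse floor.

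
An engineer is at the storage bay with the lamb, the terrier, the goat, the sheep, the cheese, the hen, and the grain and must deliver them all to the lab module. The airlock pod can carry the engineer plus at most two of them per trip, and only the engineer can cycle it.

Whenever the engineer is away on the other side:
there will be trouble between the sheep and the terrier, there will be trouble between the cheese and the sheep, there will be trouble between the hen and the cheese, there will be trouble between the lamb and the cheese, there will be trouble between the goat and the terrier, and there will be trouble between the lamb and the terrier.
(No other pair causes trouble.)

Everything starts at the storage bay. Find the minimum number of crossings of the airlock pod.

9

Counting alone: the engineer can take at most 2 across per trip to the lab module, so moving all 7 needs at least 4 loaded trips out, with a return between consecutive ones — at least 7 crossings.
The safety rule pushes this higher. Following every safe sequence of crossings, the most of the 7 that can be at the lab module as the airlock pod arrives there on crossing 7 is 6 — never all 7.
So no plan with fewer than 9 crossings exists, and this one achieves 9:
1. Engineer goes to the lab module with the cheese and the terrier.  [the storage bay: the goat, the grain, the hen, the lamb, the sheep | the lab module: the cheese, the terrier]
2. Engineer goes back to the storage bay alone.  [the storage bay: the goat, the grain, the hen, the lamb, the sheep | the lab module: the cheese, the terrier]
3. Engineer goes to the lab module with the goat.  [the storage bay: the grain, the hen, the lamb, the sheep | the lab module: the cheese, the goat, the terrier]
4. Engineer goes back to the storage bay with the terrier.  [the storage bay: the grain, the hen, the lamb, the sheep, the terrier | the lab module: the cheese, the goat]
5. Engineer goes to the lab module with the lamb and the sheep.  [the storage bay: the grain, the hen, the terrier | the lab module: the cheese, the goat, the lamb, the sheep]
6. Engineer goes back to the storage bay with the cheese.  [the storage bay: the cheese, the grain, the hen, the terrier | the lab module: the goat, the lamb, the sheep]
7. Engineer goes to the lab module with the grain and the hen.  [the storage bay: the cheese, the terrier | the lab module: the goat, the grain, the hen, the lamb, the sheep]
8. Engineer goes back to the storage bay alone.  [the storage bay: the cheese, the terrier | the lab module: the goat, the grain, the hen, the lamb, the sheep]
9. Engineer goes to the lab module with the cheese and the terrier.  [the storage bay: — | the lab module: the cheese, the goat, the grain, the hen, the lamb, the sheep, the terrier]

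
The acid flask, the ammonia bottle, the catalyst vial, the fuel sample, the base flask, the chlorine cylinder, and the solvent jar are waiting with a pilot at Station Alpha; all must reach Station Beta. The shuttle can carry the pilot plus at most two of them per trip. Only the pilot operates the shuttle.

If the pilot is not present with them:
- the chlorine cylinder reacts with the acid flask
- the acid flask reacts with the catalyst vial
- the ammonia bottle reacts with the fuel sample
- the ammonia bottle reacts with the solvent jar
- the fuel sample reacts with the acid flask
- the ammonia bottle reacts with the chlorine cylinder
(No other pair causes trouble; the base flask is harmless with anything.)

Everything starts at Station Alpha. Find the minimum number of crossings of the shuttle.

Counting alone: the pilot can take at most 2 across per trip to Station Beta, so moving all 7 needs at least 4 loaded trips out, with a return between consecutive ones — at least 7 crossings.
The safety rule pushes this higher. Following every safe sequence of crossings, the most of the 7 that can be at Station Beta as the shuttle arrives there on crossing 7 is 6 — never all 7.
So no plan with fewer than 9 crossings exists, and this one achieves 9:
1. Pilot goes to Station Beta with the acid flask and the ammonia bottle.
2. Pilot goes back to Station Alpha alone.
3. Pilot goes to Station Beta with the catalyst vial.
4. Pilot goes back to Station Alpha with the acid flask.
5. Pilot goes to Station Beta with the chlorine cylinder and the fuel sample.
6. Pilot goes back to Station Alpha with the ammonia bottle.
7. Pilot goes to Station Beta with the base flask and the solvent jar.
8. Pilot goes back to Station Alpha alone.
9. Pilot goes to Station Beta with the acid flask and the ammonia bottle.

9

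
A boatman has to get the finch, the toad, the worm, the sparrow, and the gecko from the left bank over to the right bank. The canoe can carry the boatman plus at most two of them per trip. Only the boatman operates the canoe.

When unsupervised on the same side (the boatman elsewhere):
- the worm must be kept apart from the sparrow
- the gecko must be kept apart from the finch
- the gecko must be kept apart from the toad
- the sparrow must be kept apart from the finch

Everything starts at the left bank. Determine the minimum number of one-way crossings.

7

Counting alone: the boatman can take at most 2 across per trip to the right bank, so moving all 5 needs at least 3 loaded trips out, with a return between consecutive ones — at least 5 crossings.
The safety rule pushes this higher. Following every safe sequence of crossings, the most of the 5 that can be at the right bank as the canoe arrives there on crossing 5 is 4 — never all 5.
So no plan with fewer than 7 crossings exists, and this one achieves 7:
1. Boatman goes to the right bank with the gecko and the sparrow.
2. Boatman goes back to the left bank alone.
3. Boatman goes to the right bank with the finch.
4. Boatman goes back to the left bank with the gecko and the sparrow.
5. Boatman goes to the right bank with the toad and the worm.
6. Boatman goes back to the left bank alone.
7. Boatman goes to the right bank with the gecko and the sparrow.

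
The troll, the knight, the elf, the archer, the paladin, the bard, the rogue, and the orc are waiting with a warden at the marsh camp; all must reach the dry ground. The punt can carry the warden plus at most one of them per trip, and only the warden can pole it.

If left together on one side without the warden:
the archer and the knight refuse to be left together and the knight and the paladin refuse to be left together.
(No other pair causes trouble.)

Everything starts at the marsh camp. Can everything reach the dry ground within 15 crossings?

No

Counting alone: the warden can take at most 1 across per trip to the dry ground, so moving all 8 needs at least 8 loaded trips out, with a return between consecutive ones — at least 15 crossings.
The safety rule pushes this higher. Following every safe sequence of crossings, the most of the 8 that can be at the dry ground as the punt arrives there on crossing 15 is 7 — never all 8.
So the move cannot be finished within 15 crossings. (The shortest complete plan takes 17:)
1. Warden goes to the dry ground with the knight.  [the marsh camp: the archer, the bard, the elf, the orc, the paladin, the rogue, the troll | the dry ground: the knight]
2. Warden goes back to the marsh camp alone.  [the marsh camp: the archer, the bard, the elf, the orc, the paladin, the rogue, the troll | the dry ground: the knight]
3. Warden goes to the dry ground with the troll.  [the marsh camp: the archer, the bard, the elf, the orc, the paladin, the rogue | the dry ground: the knight, the troll]
4. Warden goes back to the marsh camp alone.  [the marsh camp: the archer, the bard, the elf, the orc, the paladin, the rogue | the dry ground: the knight, the troll]
5. Warden goes to the dry ground with the elf.  [the marsh camp: the archer, the bard, the orc, the paladin, the rogue | the dry ground: the elf, the knight, the troll]
6. Warden goes back to the marsh camp alone.  [the marsh camp: the archer, the bard, the orc, the paladin, the rogue | the dry ground: the elf, the knight, the troll]
7. Warden goes to the dry ground with the archer.  [the marsh camp: the bard, the orc, the paladin, the rogue | the dry ground: the archer, the elf, the knight, the troll]
8. Warden goes back to the marsh camp with the knight.  [the marsh camp: the bard, the knight, the orc, the paladin, the rogue | the dry ground: the archer, the elf, the troll]
9. Warden goes to the dry ground with the paladin.  [the marsh camp: the bard, the knight, the orc, the rogue | the dry ground: the archer, the elf, the paladin, the troll]
10. Warden goes back to the marsh camp alone.  [the marsh camp: the bard, the knight, the orc, the rogue | the dry ground: the archer, the elf, the paladin, the troll]
11. Warden goes to the dry ground with the bard.  [the marsh camp: the knight, the orc, the rogue | the dry ground: the archer, the bard, the elf, the paladin, the troll]
12. Warden goes back to the marsh camp alone.  [the marsh camp: the knight, the orc, the rogue | the dry ground: the archer, the bard, the elf, the paladin, the troll]
13. Warden goes to the dry ground with the rogue.  [the marsh camp: the knight, the orc | the dry ground: the archer, the bard, the elf, the paladin, the rogue, the troll]
14. Warden goes back to the marsh camp alone.  [the marsh camp: the knight, the orc | the dry ground: the archer, the bard, the elf, the paladin, the rogue, the troll]
15. Warden goes to the dry ground with the orc.  [the marsh camp: the knight | the dry ground: the archer, the bard, the elf, the orc, the paladin, the rogue, the troll]
16. Warden goes back to the marsh camp alone.  [the marsh camp: the knight | the dry ground: the archer, the bard, the elf, the orc, the paladin, the rogue, the troll]
17. Warden goes to the dry ground with the knight.  [the marsh camp: — | the dry ground: the archer, the bard, the elf, the knight, the orc, the paladin, the rogue, the troll]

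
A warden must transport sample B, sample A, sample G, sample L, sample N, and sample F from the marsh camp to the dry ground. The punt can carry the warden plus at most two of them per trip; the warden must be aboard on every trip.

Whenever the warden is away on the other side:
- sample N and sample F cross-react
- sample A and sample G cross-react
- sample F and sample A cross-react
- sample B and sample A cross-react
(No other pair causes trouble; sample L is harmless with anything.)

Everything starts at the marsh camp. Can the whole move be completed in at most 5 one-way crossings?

Counting alone: the warden can take at most 2 across per trip to the dry ground, so moving all 6 needs at least 3 loaded trips out, with a return between consecutive ones — at least 5 crossings.
The safety rule pushes this higher. Following every safe sequence of crossings, the most of the 6 that can be at the dry ground as the punt arrives there on crossing 5 is 5 — never all 6.
So the move cannot be finished within 5 crossings. (The shortest complete plan takes 7:)
1. Warden goes to the dry ground with sample A and sample N.  [the marsh camp: sample B, sample F, sample G, sample L | the dry ground: sample A, sample N]
2. Warden goes back to the marsh camp alone.  [the marsh camp: sample B, sample F, sample G, sample L | the dry ground: sample A, sample N]
3. Warden goes to the dry ground with sample L.  [the marsh camp: sample B, sample F, sample G | the dry ground: sample A, sample L, sample N]
4. Warden goes back to the marsh camp alone.  [the marsh camp: sample B, sample F, sample G | the dry ground: sample A, sample L, sample N]
5. Warden goes to the dry ground with sample B and sample G.  [the marsh camp: sample F | the dry ground: sample A, sample B, sample G, sample L, sample N]
6. Warden goes back to the marsh camp with sample A.  [the marsh camp: sample A, sample F | the dry ground: sample B, sample G, sample L, sample N]
7. Warden goes to the dry ground with sample A and sample F.  [the marsh camp: — | the dry ground: sample A, sample B, sample F, sample G, sample L, sample N]

No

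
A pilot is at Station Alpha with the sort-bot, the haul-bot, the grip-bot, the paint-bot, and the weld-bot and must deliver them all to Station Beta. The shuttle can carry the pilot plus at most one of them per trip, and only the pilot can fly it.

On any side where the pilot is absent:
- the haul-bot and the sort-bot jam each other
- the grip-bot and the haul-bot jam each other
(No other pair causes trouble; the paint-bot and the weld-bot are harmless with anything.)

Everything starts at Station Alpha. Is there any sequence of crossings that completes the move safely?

Yes

1. Pilot goes to Station Beta with the haul-bot.
2. Pilot goes back to Station Alpha alone.
3. Pilot goes to Station Beta with the sort-bot.
4. Pilot goes back to Station Alpha with the haul-bot.
5. Pilot goes to Station Beta with the grip-bot.
6. Pilot goes back to Station Alpha alone.
7. Pilot goes to Station Beta with the paint-bot.
8. Pilot goes back to Station Alpha alone.
9. Pilot goes to Station Beta with the weld-bot.
10. Pilot goes back to Station Alpha alone.
11. Pilot goes to Station Beta with the haul-bot.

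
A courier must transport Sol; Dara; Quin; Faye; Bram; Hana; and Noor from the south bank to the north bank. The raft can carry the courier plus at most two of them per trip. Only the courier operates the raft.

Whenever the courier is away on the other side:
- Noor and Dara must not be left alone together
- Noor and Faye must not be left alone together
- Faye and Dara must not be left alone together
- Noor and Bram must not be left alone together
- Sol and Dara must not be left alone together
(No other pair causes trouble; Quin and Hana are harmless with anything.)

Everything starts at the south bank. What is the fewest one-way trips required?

11

Counting alone: the courier can take at most 2 across per trip to the north bank, so moving all 7 needs at least 4 loaded trips out, with a return between consecutive ones — at least 7 crossings.
The safety rule pushes this higher. Following every safe sequence of crossings, the most of the 7 that can be at the north bank as the raft arrives there on crossings 7, 9 is 5, 6 respectively — never all 7.
So no plan with fewer than 11 crossings exists, and this one achieves 11:
1. Courier goes to the north bank with Dara and Noor.
2. Courier goes back to the south bank with Dara.
3. Courier goes to the north bank with Dara and Sol.
4. Courier goes back to the south bank with Dara.
5. Courier goes to the north bank with Dara and Quin.
6. Courier goes back to the south bank with Dara.
7. Courier goes to the north bank with Dara and Hana.
8. Courier goes back to the south bank with Dara.
9. Courier goes to the north bank with Bram and Faye.
10. Courier goes back to the south bank with Noor.
11. Courier goes to the north bank with Dara and Noor.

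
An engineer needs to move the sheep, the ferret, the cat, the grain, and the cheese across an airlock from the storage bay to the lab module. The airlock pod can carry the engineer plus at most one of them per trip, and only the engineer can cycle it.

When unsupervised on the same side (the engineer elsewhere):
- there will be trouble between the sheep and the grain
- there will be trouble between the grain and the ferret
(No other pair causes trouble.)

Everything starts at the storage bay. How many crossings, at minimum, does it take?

11

Counting alone: the engineer can take at most 1 across per trip to the lab module, so moving all 5 needs at least 5 loaded trips out, with a return between consecutive ones — at least 9 crossings.
The safety rule pushes this higher. Following every safe sequence of crossings, the most of the 5 that can be at the lab module as the airlock pod arrives there on crossing 9 is 4 — never all 5.
So no plan with fewer than 11 crossings exists, and this one achieves 11:
1. Engineer goes to the lab module with the grain.  [the storage bay: the cat, the cheese, the ferret, the sheep | the lab module: the grain]
2. Engineer goes back to the storage bay alone.  [the storage bay: the cat, the cheese, the ferret, the sheep | the lab module: the grain]
3. Engineer goes to the lab module with the sheep.  [the storage bay: the cat, the cheese, the ferret | the lab module: the grain, the sheep]
4. Engineer goes back to the storage bay with the grain.  [the storage bay: the cat, the cheese, the ferret, the grain | the lab module: the sheep]
5. Engineer goes to the lab module with the ferret.  [the storage bay: the cat, the cheese, the grain | the lab module: the ferret, the sheep]
6. Engineer goes back to the storage bay alone.  [the storage bay: the cat, the cheese, the grain | the lab module: the ferret, the sheep]
7. Engineer goes to the lab module with the cat.  [the storage bay: the cheese, the grain | the lab module: the cat, the ferret, the sheep]
8. Engineer goes back to the storage bay alone.  [the storage bay: the cheese, the grain | the lab module: the cat, the ferret, the sheep]
9. Engineer goes to the lab module with the cheese.  [the storage bay: the grain | the lab module: the cat, the cheese, the ferret, the sheep]
10. Engineer goes back to the storage bay alone.  [the storage bay: the grain | the lab module: the cat, the cheese, the ferret, the sheep]
11. Engineer goes to the lab module with the grain.  [the storage bay: — | the lab module: the cat, the cheese, the ferret, the grain, the sheep]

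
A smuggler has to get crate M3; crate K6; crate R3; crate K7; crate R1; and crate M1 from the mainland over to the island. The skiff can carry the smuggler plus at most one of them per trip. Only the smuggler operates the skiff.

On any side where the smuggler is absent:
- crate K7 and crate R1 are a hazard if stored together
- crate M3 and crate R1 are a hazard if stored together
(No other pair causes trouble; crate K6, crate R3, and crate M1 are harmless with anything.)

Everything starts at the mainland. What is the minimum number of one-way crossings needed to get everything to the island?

Counting alone: the smuggler can take at most 1 across per trip to the island, so moving all 6 needs at least 6 loaded trips out, with a return between consecutive ones — at least 11 crossings.
The safety rule pushes this higher. Following every safe sequence of crossings, the most of the 6 that can be at the island as the skiff arrives there on crossing 11 is 5 — never all 6.
So no plan with fewer than 13 crossings exists, and this one achieves 13:
1. Smuggler goes to the island with crate R1.  [the mainland: crate K6, crate K7, crate M1, crate M3, crate R3 | the island: crate R1]
2. Smuggler goes back to the mainland alone.  [the mainland: crate K6, crate K7, crate M1, crate M3, crate R3 | the island: crate R1]
3. Smuggler goes to the island with crate M3.  [the mainland: crate K6, crate K7, crate M1, crate R3 | the island: crate M3, crate R1]
4. Smuggler goes back to the mainland with crate R1.  [the mainland: crate K6, crate K7, crate M1, crate R1, crate R3 | the island: crate M3]
5. Smuggler goes to the island with crate K7.  [the mainland: crate K6, crate M1, crate R1, crate R3 | the island: crate K7, crate M3]
6. Smuggler goes back to the mainland alone.  [the mainland: crate K6, crate M1, crate R1, crate R3 | the island: crate K7, crate M3]
7. Smuggler goes to the island with crate K6.  [the mainland: crate M1, crate R1, crate R3 | the island: crate K6, crate K7, crate M3]
8. Smuggler goes back to the mainland alone.  [the mainland: crate M1, crate R1, crate R3 | the island: crate K6, crate K7, crate M3]
9. Smuggler goes to the island with crate R3.  [the mainland: crate M1, crate R1 | the island: crate K6, crate K7, crate M3, crate R3]
10. Smuggler goes back to the mainland alone.  [the mainland: crate M1, crate R1 | the island: crate K6, crate K7, crate M3, crate R3]
11. Smuggler goes to the island with crate M1.  [the mainland: crate R1 | the island: crate K6, crate K7, crate M1, crate M3, crate R3]
12. Smuggler goes back to the mainland alone.  [the mainland: crate R1 | the island: crate K6, crate K7, crate M1, crate M3, crate R3]
13. Smuggler goes to the island with crate R1.  [the mainland: — | the island: crate K6, crate K7, crate M1, crate M3, crate R1, crate R3]

13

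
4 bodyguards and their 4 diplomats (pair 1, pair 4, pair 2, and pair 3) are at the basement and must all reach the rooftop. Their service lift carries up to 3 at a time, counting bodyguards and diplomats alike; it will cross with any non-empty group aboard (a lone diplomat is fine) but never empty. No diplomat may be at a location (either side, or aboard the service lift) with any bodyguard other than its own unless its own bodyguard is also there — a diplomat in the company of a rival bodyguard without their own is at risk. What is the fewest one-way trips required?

Counting alone: each trip to the rooftop takes at most 3 across and each return brings at least 1 back, so after t trips out (and t−1 returns) at most 3t − (t−1) of the 8 are across; that first reaches 8 at t = 4, so at least 7 crossings are needed.
The safety rule pushes this higher. Following every safe sequence of crossings, the most of the 8 that can be at the rooftop as the service lift arrives there on crossing 7 is 7 — never all 8.
So no plan with fewer than 9 crossings exists, and this one achieves 9:
1. bodyguard 1 and diplomat 1 cross → the rooftop.
2. bodyguard 1 crosses ← the basement.
3. bodyguard 1, bodyguard 4, and diplomat 4 cross → the rooftop.
4. bodyguard 1 and diplomat 1 cross ← the basement.
5. bodyguard 1, bodyguard 2, and bodyguard 3 cross → the rooftop.
6. diplomat 4 crosses ← the basement.
7. diplomat 1 and diplomat 4 cross → the rooftop.
8. diplomat 1 crosses ← the basement.
9. diplomat 1, diplomat 2, and diplomat 3 cross → the rooftop.

9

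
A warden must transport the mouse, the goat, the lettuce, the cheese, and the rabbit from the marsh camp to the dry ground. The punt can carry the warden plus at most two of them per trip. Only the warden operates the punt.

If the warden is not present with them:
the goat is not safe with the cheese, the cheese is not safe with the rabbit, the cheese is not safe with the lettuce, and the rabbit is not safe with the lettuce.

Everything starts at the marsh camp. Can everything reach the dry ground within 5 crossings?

No

Counting alone: the warden can take at most 2 across per trip to the dry ground, so moving all 5 needs at least 3 loaded trips out, with a return between consecutive ones — at least 5 crossings.
The safety rule pushes this higher. Following every safe sequence of crossings, the most of the 5 that can be at the dry ground as the punt arrives there on crossing 5 is 4 — never all 5.
So the move cannot be finished within 5 crossings. (The shortest complete plan takes 7:)
1. Warden goes to the dry ground with the cheese and the lettuce.  [the marsh camp: the goat, the mouse, the rabbit | the dry ground: the cheese, the lettuce]
2. Warden goes back to the marsh camp with the lettuce.  [the marsh camp: the goat, the lettuce, the mouse, the rabbit | the dry ground: the cheese]
3. Warden goes to the dry ground with the lettuce and the mouse.  [the marsh camp: the goat, the rabbit | the dry ground: the cheese, the lettuce, the mouse]
4. Warden goes back to the marsh camp with the lettuce.  [the marsh camp: the goat, the lettuce, the rabbit | the dry ground: the cheese, the mouse]
5. Warden goes to the dry ground with the goat and the lettuce.  [the marsh camp: the rabbit | the dry ground: the cheese, the goat, the lettuce, the mouse]
6. Warden goes back to the marsh camp with the cheese.  [the marsh camp: the cheese, the rabbit | the dry ground: the goat, the lettuce, the mouse]
7. Warden goes to the dry ground with the cheese and the rabbit.  [the marsh camp: — | the dry ground: the cheese, the goat, the lettuce, the mouse, the rabbit]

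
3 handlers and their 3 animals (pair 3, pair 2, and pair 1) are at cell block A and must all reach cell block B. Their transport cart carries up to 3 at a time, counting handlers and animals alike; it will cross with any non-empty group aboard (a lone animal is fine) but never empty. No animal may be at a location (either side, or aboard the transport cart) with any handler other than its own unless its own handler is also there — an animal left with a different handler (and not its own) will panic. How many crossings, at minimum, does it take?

5

Counting alone: each trip to cell block B takes at most 3 across and each return brings at least 1 back, so after t trips out (and t−1 returns) at most 3t − (t−1) of the 6 are across; that first reaches 6 at t = 3, so at least 5 crossings are needed.
The plan below uses exactly 5 crossings, so it is optimal:
1. animal 3 and handler 3 cross → cell block B.
2. handler 3 crosses ← cell block A.
3. handler 1, handler 2, and handler 3 cross → cell block B.
4. animal 3 crosses ← cell block A.
5. animal 1, animal 2, and animal 3 cross → cell block B.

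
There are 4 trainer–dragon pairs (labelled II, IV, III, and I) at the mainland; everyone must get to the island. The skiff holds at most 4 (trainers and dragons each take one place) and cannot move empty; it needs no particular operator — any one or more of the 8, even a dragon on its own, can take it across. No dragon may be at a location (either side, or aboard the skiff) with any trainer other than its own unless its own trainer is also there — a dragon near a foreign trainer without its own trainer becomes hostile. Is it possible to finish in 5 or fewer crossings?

Yes

Yes — this plan uses 5 crossings (≤ 5):
1. dragon II and trainer II cross → the island.
2. trainer II crosses ← the mainland.
3. trainer I, trainer II, trainer III, and trainer IV cross → the island.
4. dragon II crosses ← the mainland.
5. dragon I, dragon II, dragon III, and dragon IV cross → the island.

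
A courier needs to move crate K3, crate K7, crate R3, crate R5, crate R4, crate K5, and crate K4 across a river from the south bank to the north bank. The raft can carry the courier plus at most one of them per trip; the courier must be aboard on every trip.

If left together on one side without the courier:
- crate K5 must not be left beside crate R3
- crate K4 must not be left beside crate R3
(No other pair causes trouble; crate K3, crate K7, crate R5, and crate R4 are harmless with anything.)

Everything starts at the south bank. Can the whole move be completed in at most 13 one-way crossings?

Counting alone: the courier can take at most 1 across per trip to the north bank, so moving all 7 needs at least 7 loaded trips out, with a return between consecutive ones — at least 13 crossings.
The safety rule pushes this higher. Following every safe sequence of crossings, the most of the 7 that can be at the north bank as the raft arrives there on crossing 13 is 6 — never all 7.
So the move cannot be finished within 13 crossings. (The shortest complete plan takes 15:)
1. Courier goes to the north bank with crate R3.
2. Courier goes back to the south bank alone.
3. Courier goes to the north bank with crate K3.
4. Courier goes back to the south bank alone.
5. Courier goes to the north bank with crate K7.
6. Courier goes back to the south bank alone.
7. Courier goes to the north bank with crate R5.
8. Courier goes back to the south bank alone.
9. Courier goes to the north bank with crate R4.
10. Courier goes back to the south bank alone.
11. Courier goes to the north bank with crate K5.
12. Courier goes back to the south bank with crate R3.
13. Courier goes to the north bank with crate K4.
14. Courier goes back to the south bank alone.
15. Courier goes to the north bank with crate R3.

No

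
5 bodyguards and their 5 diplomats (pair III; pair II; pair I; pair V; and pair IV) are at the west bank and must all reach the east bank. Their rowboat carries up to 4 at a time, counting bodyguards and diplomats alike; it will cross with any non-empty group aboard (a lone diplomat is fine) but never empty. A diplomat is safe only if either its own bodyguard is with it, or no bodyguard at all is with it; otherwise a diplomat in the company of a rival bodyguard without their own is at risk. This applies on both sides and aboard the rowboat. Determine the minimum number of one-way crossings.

Counting alone: each trip to the east bank takes at most 4 across and each return brings at least 1 back, so after t trips out (and t−1 returns) at most 4t − (t−1) of the 10 are across; that first reaches 10 at t = 3, so at least 5 crossings are needed.
The safety rule pushes this higher. Following every safe sequence of crossings, the most of the 10 that can be at the east bank as the rowboat arrives there on crossing 5 is 9 — never all 10.
So no plan with fewer than 7 crossings exists, and this one achieves 7:
1. bodyguard III and diplomat III cross → the east bank.
2. bodyguard III crosses ← the west bank.
3. diplomat I, diplomat II, diplomat IV, and diplomat V cross → the east bank.
4. diplomat III crosses ← the west bank.
5. bodyguard I, bodyguard II, bodyguard IV, and bodyguard V cross → the east bank.
6. bodyguard II and diplomat II cross ← the west bank.
7. bodyguard II, bodyguard III, diplomat II, and diplomat III cross → the east bank.

7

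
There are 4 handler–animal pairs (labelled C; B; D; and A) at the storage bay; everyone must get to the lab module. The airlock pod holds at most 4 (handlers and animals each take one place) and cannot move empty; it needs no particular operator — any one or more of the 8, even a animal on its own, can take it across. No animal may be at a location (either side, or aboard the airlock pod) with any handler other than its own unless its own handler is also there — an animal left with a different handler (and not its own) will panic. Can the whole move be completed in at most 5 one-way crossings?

Yes — this plan uses 5 crossings (≤ 5):
1. animal C and handler C cross → the lab module.
2. handler C crosses ← the storage bay.
3. handler A, handler B, handler C, and handler D cross → the lab module.
4. animal C crosses ← the storage bay.
5. animal A, animal B, animal C, and animal D cross → the lab module.

Yes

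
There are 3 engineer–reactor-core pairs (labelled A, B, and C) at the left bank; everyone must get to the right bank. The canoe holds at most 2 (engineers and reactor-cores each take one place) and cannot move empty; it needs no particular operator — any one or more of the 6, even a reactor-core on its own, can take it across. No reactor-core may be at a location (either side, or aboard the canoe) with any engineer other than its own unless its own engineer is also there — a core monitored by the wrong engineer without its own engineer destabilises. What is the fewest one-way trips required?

11

Counting alone: each trip to the right bank takes at most 2 across and each return brings at least 1 back, so after t trips out (and t−1 returns) at most 2t − (t−1) of the 6 are across; that first reaches 6 at t = 5, so at least 9 crossings are needed.
The safety rule pushes this higher. Following every safe sequence of crossings, the most of the 6 that can be at the right bank as the canoe arrives there on crossing 9 is 5 — never all 6.
So no plan with fewer than 11 crossings exists, and this one achieves 11:
1. engineer A and reactor-core A cross → the right bank.
2. engineer A crosses ← the left bank.
3. reactor-core B and reactor-core C cross → the right bank.
4. reactor-core A crosses ← the left bank.
5. engineer B and engineer C cross → the right bank.
6. engineer B and reactor-core B cross ← the left bank.
7. engineer A and engineer B cross → the right bank.
8. reactor-core C crosses ← the left bank.
9. reactor-core A and reactor-core B cross → the right bank.
10. engineer C crosses ← the left bank.
11. engineer C and reactor-core C cross → the right bank.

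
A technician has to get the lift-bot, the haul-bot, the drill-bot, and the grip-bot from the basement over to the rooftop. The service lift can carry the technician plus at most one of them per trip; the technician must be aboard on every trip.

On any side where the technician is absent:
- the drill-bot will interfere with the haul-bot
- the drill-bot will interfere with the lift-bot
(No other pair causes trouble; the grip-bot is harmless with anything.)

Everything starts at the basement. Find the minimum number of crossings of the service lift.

Counting alone: the technician can take at most 1 across per trip to the rooftop, so moving all 4 needs at least 4 loaded trips out, with a return between consecutive ones — at least 7 crossings.
The safety rule pushes this higher. Following every safe sequence of crossings, the most of the 4 that can be at the rooftop as the service lift arrives there on crossing 7 is 3 — never all 4.
So no plan with fewer than 9 crossings exists, and this one achieves 9:
1. Technician goes to the rooftop with the drill-bot.  [the basement: the grip-bot, the haul-bot, the lift-bot | the rooftop: the drill-bot]
2. Technician goes back to the basement alone.  [the basement: the grip-bot, the haul-bot, the lift-bot | the rooftop: the drill-bot]
3. Technician goes to the rooftop with the lift-bot.  [the basement: the grip-bot, the haul-bot | the rooftop: the drill-bot, the lift-bot]
4. Technician goes back to the basement with the drill-bot.  [the basement: the drill-bot, the grip-bot, the haul-bot | the rooftop: the lift-bot]
5. Technician goes to the rooftop with the haul-bot.  [the basement: the drill-bot, the grip-bot | the rooftop: the haul-bot, the lift-bot]
6. Technician goes back to the basement alone.  [the basement: the drill-bot, the grip-bot | the rooftop: the haul-bot, the lift-bot]
7. Technician goes to the rooftop with the grip-bot.  [the basement: the drill-bot | the rooftop: the grip-bot, the haul-bot, the lift-bot]
8. Technician goes back to the basement alone.  [the basement: the drill-bot | the rooftop: the grip-bot, the haul-bot, the lift-bot]
9. Technician goes to the rooftop with the drill-bot.  [the basement: — | the rooftop: the drill-bot, the grip-bot, the haul-bot, the lift-bot]

9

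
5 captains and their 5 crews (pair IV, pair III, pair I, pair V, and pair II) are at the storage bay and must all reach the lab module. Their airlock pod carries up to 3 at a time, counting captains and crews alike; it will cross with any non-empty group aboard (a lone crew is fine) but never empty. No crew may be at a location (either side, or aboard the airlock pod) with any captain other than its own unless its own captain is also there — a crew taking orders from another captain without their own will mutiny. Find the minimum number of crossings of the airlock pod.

Counting alone: each trip to the lab module takes at most 3 across and each return brings at least 1 back, so after t trips out (and t−1 returns) at most 3t − (t−1) of the 10 are across; that first reaches 10 at t = 5, so at least 9 crossings are needed.
The safety rule pushes this higher. Following every safe sequence of crossings, the most of the 10 that can be at the lab module as the airlock pod arrives there on crossing 9 is 9 — never all 10.
So no plan with fewer than 11 crossings exists, and this one achieves 11:
1. captain IV and crew IV cross → the lab module.
2. captain IV crosses ← the storage bay.
3. crew I, crew III, and crew V cross → the lab module.
4. crew IV crosses ← the storage bay.
5. captain I, captain III, and captain V cross → the lab module.
6. captain III and crew III cross ← the storage bay.
7. captain II, captain III, and captain IV cross → the lab module.
8. crew I crosses ← the storage bay.
9. crew III and crew IV cross → the lab module.
10. crew IV crosses ← the storage bay.
11. crew I, crew II, and crew IV cross → the lab module.

11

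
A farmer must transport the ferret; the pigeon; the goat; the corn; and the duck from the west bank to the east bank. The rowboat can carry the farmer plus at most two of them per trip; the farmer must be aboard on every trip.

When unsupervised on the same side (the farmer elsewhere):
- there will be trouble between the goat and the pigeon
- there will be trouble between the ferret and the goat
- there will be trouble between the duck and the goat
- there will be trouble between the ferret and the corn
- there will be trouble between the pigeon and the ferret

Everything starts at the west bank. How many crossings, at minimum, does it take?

Counting alone: the farmer can take at most 2 across per trip to the east bank, so moving all 5 needs at least 3 loaded trips out, with a return between consecutive ones — at least 5 crossings.
The safety rule pushes this higher. Following every safe sequence of crossings, the most of the 5 that can be at the east bank as the rowboat arrives there on crossing 5 is 4 — never all 5.
So no plan with fewer than 7 crossings exists, and this one achieves 7:
1. Farmer goes to the east bank with the ferret and the goat.  [the west bank: the corn, the duck, the pigeon | the east bank: the ferret, the goat]
2. Farmer goes back to the west bank with the ferret.  [the west bank: the corn, the duck, the ferret, the pigeon | the east bank: the goat]
3. Farmer goes to the east bank with the corn and the ferret.  [the west bank: the duck, the pigeon | the east bank: the corn, the ferret, the goat]
4. Farmer goes back to the west bank with the ferret.  [the west bank: the duck, the ferret, the pigeon | the east bank: the corn, the goat]
5. Farmer goes to the east bank with the duck and the pigeon.  [the west bank: the ferret | the east bank: the corn, the duck, the goat, the pigeon]
6. Farmer goes back to the west bank with the goat.  [the west bank: the ferret, the goat | the east bank: the corn, the duck, the pigeon]
7. Farmer goes to the east bank with the ferret and the goat.  [the west bank: — | the east bank: the corn, the duck, the ferret, the goat, the pigeon]

7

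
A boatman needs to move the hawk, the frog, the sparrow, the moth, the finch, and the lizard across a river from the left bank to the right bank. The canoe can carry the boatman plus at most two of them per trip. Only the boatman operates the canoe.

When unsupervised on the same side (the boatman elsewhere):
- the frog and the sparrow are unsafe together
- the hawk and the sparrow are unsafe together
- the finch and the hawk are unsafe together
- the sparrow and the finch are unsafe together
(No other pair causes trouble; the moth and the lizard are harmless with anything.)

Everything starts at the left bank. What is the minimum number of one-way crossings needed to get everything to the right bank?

Counting alone: the boatman can take at most 2 across per trip to the right bank, so moving all 6 needs at least 3 loaded trips out, with a return between consecutive ones — at least 5 crossings.
The safety rule pushes this higher. Following every safe sequence of crossings, the most of the 6 that can be at the right bank as the canoe arrives there on crossings 5, 7 is 4, 5 respectively — never all 6.
So no plan with fewer than 9 crossings exists, and this one achieves 9:
1. Boatman goes to the right bank with the hawk and the sparrow.  [the left bank: the finch, the frog, the lizard, the moth | the right bank: the hawk, the sparrow]
2. Boatman goes back to the left bank with the hawk.  [the left bank: the finch, the frog, the hawk, the lizard, the moth | the right bank: the sparrow]
3. Boatman goes to the right bank with the frog and the hawk.  [the left bank: the finch, the lizard, the moth | the right bank: the frog, the hawk, the sparrow]
4. Boatman goes back to the left bank with the sparrow.  [the left bank: the finch, the lizard, the moth, the sparrow | the right bank: the frog, the hawk]
5. Boatman goes to the right bank with the moth and the sparrow.  [the left bank: the finch, the lizard | the right bank: the frog, the hawk, the moth, the sparrow]
6. Boatman goes back to the left bank with the sparrow.  [the left bank: the finch, the lizard, the sparrow | the right bank: the frog, the hawk, the moth]
7. Boatman goes to the right bank with the lizard and the sparrow.  [the left bank: the finch | the right bank: the frog, the hawk, the lizard, the moth, the sparrow]
8. Boatman goes back to the left bank with the sparrow.  [the left bank: the finch, the sparrow | the right bank: the frog, the hawk, the lizard, the moth]
9. Boatman goes to the right bank with the finch and the sparrow.  [the left bank: — | the right bank: the finch, the frog, the hawk, the lizard, the moth, the sparrow]

9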